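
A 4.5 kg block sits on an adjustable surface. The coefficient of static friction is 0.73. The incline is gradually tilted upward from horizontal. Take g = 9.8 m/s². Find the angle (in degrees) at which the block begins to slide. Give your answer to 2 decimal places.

At the threshold of sliding, static friction is at its maximum μ_s N and exactly balances the weight component along the incline: mg sin θ = μ_s mg cos θ.
Hence tan θ = μ_s = 0.73, so θ = arctan(0.73) = 36.1294°.

36.13°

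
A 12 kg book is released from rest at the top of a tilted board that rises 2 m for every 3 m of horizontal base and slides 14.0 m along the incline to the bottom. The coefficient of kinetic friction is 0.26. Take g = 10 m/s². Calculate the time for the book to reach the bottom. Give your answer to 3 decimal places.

2.877 s

The weight component along the incline is mg sin 33.69° = 66.564 N and the normal force is N = mg cos 33.69° = 99.846 N.
Friction up the slope is f = μN = 0.26 × 99.846 = 25.960 N, so the net downslope force is 66.564 − 25.960 = 40.604 N and a = 40.604 / 12 = 3.3837 m/s².
Starting from rest, L = ½at², so t = √(2L/a) = √(2 × 14.0 / 3.3837) = 2.8766 s.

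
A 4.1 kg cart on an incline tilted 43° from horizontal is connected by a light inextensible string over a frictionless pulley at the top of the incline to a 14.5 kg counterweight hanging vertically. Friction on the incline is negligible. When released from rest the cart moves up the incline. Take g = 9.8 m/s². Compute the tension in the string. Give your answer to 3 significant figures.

52.7 N

For the cart on the incline: the weight component along the slope is m₁g sin 43° = 4.1 × 9.8 × 0.6820 = 27.403 N and the normal force is N = m₁g cos 43° = 29.386 N.
Newton's second law for the cart (up-slope positive): T − 27.403 = 4.1 a. For the hanging counterweight (downward positive): 14.5 × 9.8 − T = 14.5 a.
Adding the two equations eliminates T: 114.697 = 18.6 a, so a = 6.1665 m/s².
Then from the hanging counterweight's equation, T = 14.5 × (9.8 − 6.1665) = 52.686 N.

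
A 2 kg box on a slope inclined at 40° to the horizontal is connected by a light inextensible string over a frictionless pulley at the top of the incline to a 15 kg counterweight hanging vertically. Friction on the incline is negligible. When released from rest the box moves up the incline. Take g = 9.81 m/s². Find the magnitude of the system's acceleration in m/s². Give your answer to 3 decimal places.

7.914 m/s²

For the box on the incline: the weight component along the slope is m₁g sin 40° = 2 × 9.81 × 0.6428 = 12.612 N and the normal force is N = m₁g cos 40° = 15.030 N.
Newton's second law for the box (up-slope positive): T − 12.612 = 2 a. For the hanging counterweight (downward positive): 15 × 9.81 − T = 15 a.
Adding the two equations eliminates T: 134.538 = 17 a, so a = 7.9140 m/s².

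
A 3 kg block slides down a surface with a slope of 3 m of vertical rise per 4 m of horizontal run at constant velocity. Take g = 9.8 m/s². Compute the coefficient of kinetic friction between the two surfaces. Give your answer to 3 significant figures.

0.750

At constant velocity the net force along the incline is zero: mg sin 36.87° = μ mg cos 36.87°.
So μ = tan 36.87° = 0.6000 / 0.8000 = 0.7500.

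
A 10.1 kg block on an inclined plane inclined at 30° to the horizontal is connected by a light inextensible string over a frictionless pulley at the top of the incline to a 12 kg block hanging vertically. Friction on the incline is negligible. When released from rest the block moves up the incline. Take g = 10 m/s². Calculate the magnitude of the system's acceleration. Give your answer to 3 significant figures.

3.14 m/s²

For the block on the incline: the weight component along the slope is m₁g sin 30° = 10.1 × 10 × 0.5000 = 50.500 N and the normal force is N = m₁g cos 30° = 87.469 N.
Newton's second law for the block (up-slope positive): T − 50.500 = 10.1 a. For the hanging block (downward positive): 12 × 10 − T = 12 a.
Adding the two equations eliminates T: 69.500 = 22.1 a, so a = 3.1448 m/s².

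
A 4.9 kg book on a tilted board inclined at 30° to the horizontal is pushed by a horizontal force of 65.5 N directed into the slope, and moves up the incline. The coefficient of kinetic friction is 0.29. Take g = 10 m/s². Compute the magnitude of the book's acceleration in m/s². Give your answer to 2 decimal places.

2.13 m/s²

The horizontal push has components F cos 30° = 65.5 × 0.8660 = 56.723 N up the incline and F sin 30° = 65.5 × 0.5000 = 32.750 N pressing into the surface.
The normal force is therefore N = mg cos 30° + F sin 30° = 42.434 + 32.750 = 75.184 N, and kinetic friction down the slope is μN = 0.29 × 75.184 = 21.803 N.
Along the incline: F cos 30° − mg sin 30° − μN = ma, so 56.723 − 24.500 − 21.803 = 4.9 a, giving a = 2.1265 m/s².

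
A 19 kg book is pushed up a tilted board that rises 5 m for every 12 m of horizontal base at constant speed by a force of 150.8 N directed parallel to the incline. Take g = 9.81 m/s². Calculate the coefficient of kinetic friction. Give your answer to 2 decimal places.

0.46

At constant speed ΣF = 0 along the incline. The applied 150.8 N acts up the slope; the weight component mg sin 22.62° = 71.688 N and kinetic friction μN both act down the slope.
So 150.8 = 71.688 + μ × 172.052, giving μ = (150.8 − 71.688) / 172.052 = 0.4598.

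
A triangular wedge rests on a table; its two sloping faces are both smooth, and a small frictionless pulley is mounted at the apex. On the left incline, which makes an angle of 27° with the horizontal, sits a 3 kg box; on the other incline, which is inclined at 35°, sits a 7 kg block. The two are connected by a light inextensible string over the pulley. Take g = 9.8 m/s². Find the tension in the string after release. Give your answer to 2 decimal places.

21.15 N

Resolve each weight along its own incline: the 3 kg mass has component 3 × 9.8 × sin 27° = 13.347 N down its slope, and the 7 kg mass has 7 × 9.8 × sin 35° = 39.347 N down its slope.
The 7 kg side's 39.347 N exceeds the other side's 13.347 N, so that mass slides down and the 3 kg mass slides up. Taking that direction as positive, Newton's second law for the whole system gives 39.347 − 13.347 = (3 + 7) a, so a = 26.000 / 10 = 2.6000 m/s².
For the 3 kg mass (up-slope positive): T − 13.347 = 3 × 2.6000, so T = 21.147 N.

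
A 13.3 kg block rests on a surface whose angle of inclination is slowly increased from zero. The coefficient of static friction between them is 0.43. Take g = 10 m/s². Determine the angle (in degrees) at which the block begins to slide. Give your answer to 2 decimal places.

At the threshold of sliding, static friction is at its maximum μ_s N and exactly balances the weight component along the incline: mg sin θ = μ_s mg cos θ.
Hence tan θ = μ_s = 0.43, so θ = arctan(0.43) = 23.2677°.

23.27°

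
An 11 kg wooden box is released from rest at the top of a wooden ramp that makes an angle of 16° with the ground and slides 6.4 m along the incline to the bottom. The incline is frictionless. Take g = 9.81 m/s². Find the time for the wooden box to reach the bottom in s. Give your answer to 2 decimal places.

2.18 s

The weight component along the incline is mg sin 16° = 29.744 N and the normal force is N = mg cos 16° = 103.730 N.
With no friction, a = g sin 16° = 2.7040 m/s².
Starting from rest, L = ½at², so t = √(2L/a) = √(2 × 6.4 / 2.7040) = 2.1757 s.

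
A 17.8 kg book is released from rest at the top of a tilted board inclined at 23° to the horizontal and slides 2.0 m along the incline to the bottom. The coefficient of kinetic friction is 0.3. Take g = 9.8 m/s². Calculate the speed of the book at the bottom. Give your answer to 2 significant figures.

The weight component along the incline is mg sin 23° = 68.159 N and the normal force is N = mg cos 23° = 160.573 N.
Friction up the slope is f = μN = 0.3 × 160.573 = 48.172 N, so the net downslope force is 68.159 − 48.172 = 19.987 N and a = 19.987 / 17.8 = 1.1229 m/s².
Starting from rest over a distance of 2.0 m, v² = 2aL = 2 × 1.1229 × 2.0 = 4.4916, so v = 2.1193 m/s.

2.1 m/s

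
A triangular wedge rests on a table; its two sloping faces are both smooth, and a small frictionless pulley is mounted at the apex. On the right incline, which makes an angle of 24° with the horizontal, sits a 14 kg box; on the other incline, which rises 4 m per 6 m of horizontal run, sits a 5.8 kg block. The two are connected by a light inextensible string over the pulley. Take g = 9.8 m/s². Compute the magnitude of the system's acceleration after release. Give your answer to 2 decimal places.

Resolve each weight along its own incline: the 14 kg mass has component 14 × 9.8 × sin 24° = 55.804 N down its slope, and the 5.8 kg mass has 5.8 × 9.8 × sin 33.69° = 31.529 N down its slope.
The 14 kg side's 55.804 N exceeds the other side's 31.529 N, so that mass slides down and the 5.8 kg mass slides up. Taking that direction as positive, Newton's second law for the whole system gives 55.804 − 31.529 = (14 + 5.8) a, so a = 24.275 / 19.8 = 1.2260 m/s².

1.23 m/s²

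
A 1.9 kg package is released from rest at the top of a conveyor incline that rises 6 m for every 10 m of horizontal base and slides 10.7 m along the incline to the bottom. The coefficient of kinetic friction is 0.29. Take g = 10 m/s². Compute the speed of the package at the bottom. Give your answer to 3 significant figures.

The weight component along the incline is mg sin 30.96° = 9.775 N and the normal force is N = mg cos 30.96° = 16.292 N.
Friction up the slope is f = μN = 0.29 × 16.292 = 4.725 N, so the net downslope force is 9.775 − 4.725 = 5.050 N and a = 5.050 / 1.9 = 2.6579 m/s².
Starting from rest over a distance of 10.7 m, v² = 2aL = 2 × 2.6579 × 10.7 = 56.8791, so v = 7.5418 m/s.

7.54 m/s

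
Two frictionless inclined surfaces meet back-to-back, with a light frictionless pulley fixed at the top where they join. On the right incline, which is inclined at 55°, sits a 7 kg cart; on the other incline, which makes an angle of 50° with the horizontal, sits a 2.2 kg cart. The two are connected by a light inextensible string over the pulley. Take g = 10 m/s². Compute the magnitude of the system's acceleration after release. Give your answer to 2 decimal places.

4.40 m/s²

Resolve each weight along its own incline: the 7 kg mass has component 7 × 10 × sin 55° = 57.341 N down its slope, and the 2.2 kg mass has 2.2 × 10 × sin 50° = 16.853 N down its slope.
The 7 kg side's 57.341 N exceeds the other side's 16.853 N, so that mass slides down and the 2.2 kg mass slides up. Taking that direction as positive, Newton's second law for the whole system gives 57.341 − 16.853 = (7 + 2.2) a, so a = 40.488 / 9.2 = 4.4009 m/s².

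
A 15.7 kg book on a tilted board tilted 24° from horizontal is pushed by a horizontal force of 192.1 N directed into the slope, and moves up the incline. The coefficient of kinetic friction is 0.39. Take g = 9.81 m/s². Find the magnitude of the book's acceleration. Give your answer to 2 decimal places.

The horizontal push has components F cos 24° = 192.1 × 0.9135 = 175.483 N up the incline and F sin 24° = 192.1 × 0.4067 = 78.127 N pressing into the surface.
The normal force is therefore N = mg cos 24° + F sin 24° = 140.695 + 78.127 = 218.822 N, and kinetic friction down the slope is μN = 0.39 × 218.822 = 85.341 N.
Along the incline: F cos 24° − mg sin 24° − μN = ma, so 175.483 − 62.639 − 85.341 = 15.7 a, giving a = 1.7518 m/s².

1.75 m/s²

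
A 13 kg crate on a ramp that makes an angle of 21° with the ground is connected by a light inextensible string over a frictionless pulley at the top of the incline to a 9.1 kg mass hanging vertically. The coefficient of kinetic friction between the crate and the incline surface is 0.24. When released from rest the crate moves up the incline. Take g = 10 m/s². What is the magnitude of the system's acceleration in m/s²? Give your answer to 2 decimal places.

0.69 m/s²

For the crate on the incline: the weight component along the slope is m₁g sin 21° = 13 × 10 × 0.3584 = 46.592 N and the normal force is N = m₁g cos 21° = 121.365 N.
Kinetic friction opposes the crate's motion up the incline: f = μN = 0.24 × 121.365 = 29.128 N acting down the slope.
Newton's second law for the crate (up-slope positive): T − 46.592 − 29.128 = 13 a. For the hanging mass (downward positive): 9.1 × 10 − T = 9.1 a.
Adding the two equations eliminates T: 15.280 = 22.1 a, so a = 0.6914 m/s².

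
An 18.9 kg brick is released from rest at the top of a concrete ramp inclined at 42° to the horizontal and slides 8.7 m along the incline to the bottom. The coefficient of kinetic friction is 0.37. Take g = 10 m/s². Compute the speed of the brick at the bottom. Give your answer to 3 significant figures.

The weight component along the incline is mg sin 42° = 126.466 N and the normal force is N = mg cos 42° = 140.454 N.
Friction up the slope is f = μN = 0.37 × 140.454 = 51.968 N, so the net downslope force is 126.466 − 51.968 = 74.498 N and a = 74.498 / 18.9 = 3.9417 m/s².
Starting from rest over a distance of 8.7 m, v² = 2aL = 2 × 3.9417 × 8.7 = 68.5856, so v = 8.2816 m/s.

8.28 m/s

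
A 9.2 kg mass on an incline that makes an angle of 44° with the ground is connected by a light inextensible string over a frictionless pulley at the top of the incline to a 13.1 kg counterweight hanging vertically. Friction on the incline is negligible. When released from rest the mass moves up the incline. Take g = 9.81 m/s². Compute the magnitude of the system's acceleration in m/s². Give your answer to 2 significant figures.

For the mass on the incline: the weight component along the slope is m₁g sin 44° = 9.2 × 9.81 × 0.6947 = 62.698 N and the normal force is N = m₁g cos 44° = 64.922 N.
Newton's second law for the mass (up-slope positive): T − 62.698 = 9.2 a. For the hanging counterweight (downward positive): 13.1 × 9.81 − T = 13.1 a.
Adding the two equations eliminates T: 65.813 = 22.3 a, so a = 2.9513 m/s².

3.0 m/s²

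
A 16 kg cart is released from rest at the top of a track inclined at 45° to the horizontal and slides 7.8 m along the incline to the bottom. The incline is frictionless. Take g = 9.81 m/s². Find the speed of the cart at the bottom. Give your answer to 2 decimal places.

10.40 m/s

The weight component along the incline is mg sin 45° = 110.987 N and the normal force is N = mg cos 45° = 110.987 N.
With no friction, a = g sin 45° = 6.9367 m/s².
Starting from rest over a distance of 7.8 m, v² = 2aL = 2 × 6.9367 × 7.8 = 108.2125, so v = 10.4025 m/s.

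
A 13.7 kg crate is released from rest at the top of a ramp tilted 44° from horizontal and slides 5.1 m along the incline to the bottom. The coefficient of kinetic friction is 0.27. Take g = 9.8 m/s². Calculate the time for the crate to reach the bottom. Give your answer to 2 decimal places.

The weight component along the incline is mg sin 44° = 93.265 N and the normal force is N = mg cos 44° = 96.579 N.
Friction up the slope is f = μN = 0.27 × 96.579 = 26.076 N, so the net downslope force is 93.265 − 26.076 = 67.189 N and a = 67.189 / 13.7 = 4.9043 m/s².
Starting from rest, L = ½at², so t = √(2L/a) = √(2 × 5.1 / 4.9043) = 1.4422 s.

1.44 s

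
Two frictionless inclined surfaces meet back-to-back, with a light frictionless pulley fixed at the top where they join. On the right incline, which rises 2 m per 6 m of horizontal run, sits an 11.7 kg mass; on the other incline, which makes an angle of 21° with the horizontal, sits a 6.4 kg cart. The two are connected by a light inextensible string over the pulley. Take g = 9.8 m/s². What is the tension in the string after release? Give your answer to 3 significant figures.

Resolve each weight along its own incline: the 11.7 kg mass has component 11.7 × 9.8 × sin 18.43° = 36.259 N down its slope, and the 6.4 kg mass has 6.4 × 9.8 × sin 21° = 22.477 N down its slope.
The 11.7 kg side's 36.259 N exceeds the other side's 22.477 N, so that mass slides down and the 6.4 kg mass slides up. Taking that direction as positive, Newton's second law for the whole system gives 36.259 − 22.477 = (11.7 + 6.4) a, so a = 13.782 / 18.1 = 0.7614 m/s².
For the 6.4 kg mass (up-slope positive): T − 22.477 = 6.4 × 0.7614, so T = 27.350 N.

27.3 N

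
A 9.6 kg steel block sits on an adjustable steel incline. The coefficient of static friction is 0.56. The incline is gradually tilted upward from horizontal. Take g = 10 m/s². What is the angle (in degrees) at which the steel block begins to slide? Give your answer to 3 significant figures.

At the threshold of sliding, static friction is at its maximum μ_s N and exactly balances the weight component along the incline: mg sin θ = μ_s mg cos θ.
Hence tan θ = μ_s = 0.56, so θ = arctan(0.56) = 29.2488°.

29.2°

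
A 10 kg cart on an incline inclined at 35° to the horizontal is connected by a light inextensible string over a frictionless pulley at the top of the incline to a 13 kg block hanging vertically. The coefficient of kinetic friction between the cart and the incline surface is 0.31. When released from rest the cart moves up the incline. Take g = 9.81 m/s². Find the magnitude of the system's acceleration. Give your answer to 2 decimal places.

2.02 m/s²

For the cart on the incline: the weight component along the slope is m₁g sin 35° = 10 × 9.81 × 0.5736 = 56.270 N and the normal force is N = m₁g cos 35° = 80.359 N.
Kinetic friction opposes the cart's motion up the incline: f = μN = 0.31 × 80.359 = 24.911 N acting down the slope.
Newton's second law for the cart (up-slope positive): T − 56.270 − 24.911 = 10 a. For the hanging block (downward positive): 13 × 9.81 − T = 13 a.
Adding the two equations eliminates T: 46.349 = 23 a, so a = 2.0152 m/s².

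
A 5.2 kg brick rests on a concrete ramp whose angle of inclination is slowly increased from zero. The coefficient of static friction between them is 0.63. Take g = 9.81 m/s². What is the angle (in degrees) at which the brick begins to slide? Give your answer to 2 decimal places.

At the threshold of sliding, static friction is at its maximum μ_s N and exactly balances the weight component along the incline: mg sin θ = μ_s mg cos θ.
Hence tan θ = μ_s = 0.63, so θ = arctan(0.63) = 32.2109°.

32.21°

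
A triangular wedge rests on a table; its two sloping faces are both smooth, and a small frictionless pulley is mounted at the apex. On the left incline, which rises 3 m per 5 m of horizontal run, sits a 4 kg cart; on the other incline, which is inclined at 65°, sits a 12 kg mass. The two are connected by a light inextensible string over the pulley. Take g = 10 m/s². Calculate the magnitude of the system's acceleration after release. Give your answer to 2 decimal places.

Resolve each weight along its own incline: the 4 kg mass has component 4 × 10 × sin 30.96° = 20.580 N down its slope, and the 12 kg mass has 12 × 10 × sin 65° = 108.757 N down its slope.
The 12 kg side's 108.757 N exceeds the other side's 20.580 N, so that mass slides down and the 4 kg mass slides up. Taking that direction as positive, Newton's second law for the whole system gives 108.757 − 20.580 = (4 + 12) a, so a = 88.177 / 16 = 5.5111 m/s².

5.51 m/s²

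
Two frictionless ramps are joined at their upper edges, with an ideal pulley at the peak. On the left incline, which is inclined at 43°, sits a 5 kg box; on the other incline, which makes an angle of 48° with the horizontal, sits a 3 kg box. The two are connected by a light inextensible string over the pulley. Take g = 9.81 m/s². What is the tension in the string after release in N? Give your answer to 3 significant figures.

26.2 N

Resolve each weight along its own incline: the 5 kg mass has component 5 × 9.81 × sin 43° = 33.452 N down its slope, and the 3 kg mass has 3 × 9.81 × sin 48° = 21.871 N down its slope.
The 5 kg side's 33.452 N exceeds the other side's 21.871 N, so that mass slides down and the 3 kg mass slides up. Taking that direction as positive, Newton's second law for the whole system gives 33.452 − 21.871 = (5 + 3) a, so a = 11.581 / 8 = 1.4476 m/s².
For the 3 kg mass (up-slope positive): T − 21.871 = 3 × 1.4476, so T = 26.214 N.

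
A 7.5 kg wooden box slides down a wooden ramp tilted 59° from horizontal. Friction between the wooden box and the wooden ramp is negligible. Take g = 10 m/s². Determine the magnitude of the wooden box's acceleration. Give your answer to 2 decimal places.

8.57 m/s²

Resolving the weight along the incline: the component pulling the wooden box down the slope is mg sin 59° = 7.5 × 10 × 0.8572 = 64.290 N, and the normal force is N = mg cos 59° = 7.5 × 10 × 0.5150 = 38.625 N.
With no friction the net force along the incline is 64.290 N, so a = g sin 59° = 64.290 / 7.5 = 8.5720 m/s².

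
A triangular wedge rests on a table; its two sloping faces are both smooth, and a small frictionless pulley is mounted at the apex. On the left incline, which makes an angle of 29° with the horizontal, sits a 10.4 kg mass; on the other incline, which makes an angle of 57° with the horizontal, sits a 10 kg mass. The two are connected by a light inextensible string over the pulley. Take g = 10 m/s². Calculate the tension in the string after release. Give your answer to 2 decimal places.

67.47 N

Resolve each weight along its own incline: the 10.4 kg mass has component 10.4 × 10 × sin 29° = 50.420 N down its slope, and the 10 kg mass has 10 × 10 × sin 57° = 83.867 N down its slope.
The 10 kg side's 83.867 N exceeds the other side's 50.420 N, so that mass slides down and the 10.4 kg mass slides up. Taking that direction as positive, Newton's second law for the whole system gives 83.867 − 50.420 = (10.4 + 10) a, so a = 33.447 / 20.4 = 1.6396 m/s².
For the 10.4 kg mass (up-slope positive): T − 50.420 = 10.4 × 1.6396, so T = 67.472 N.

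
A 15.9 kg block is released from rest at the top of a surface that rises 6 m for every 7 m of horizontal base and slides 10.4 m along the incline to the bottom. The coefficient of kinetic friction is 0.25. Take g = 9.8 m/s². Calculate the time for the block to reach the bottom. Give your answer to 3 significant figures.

The weight component along the incline is mg sin 40.60° = 101.406 N and the normal force is N = mg cos 40.60° = 118.307 N.
Friction up the slope is f = μN = 0.25 × 118.307 = 29.577 N, so the net downslope force is 101.406 − 29.577 = 71.829 N and a = 71.829 / 15.9 = 4.5175 m/s².
Starting from rest, L = ½at², so t = √(2L/a) = √(2 × 10.4 / 4.5175) = 2.1458 s.

2.15 s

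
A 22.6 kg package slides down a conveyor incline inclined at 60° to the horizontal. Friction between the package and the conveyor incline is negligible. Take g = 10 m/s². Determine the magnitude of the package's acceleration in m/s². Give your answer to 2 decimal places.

8.66 m/s²

Resolving the weight along the incline: the component pulling the package down the slope is mg sin 60° = 22.6 × 10 × 0.8660 = 195.716 N, and the normal force is N = mg cos 60° = 22.6 × 10 × 0.5000 = 113.000 N.
With no friction the net force along the incline is 195.716 N, so a = g sin 60° = 195.716 / 22.6 = 8.6600 m/s².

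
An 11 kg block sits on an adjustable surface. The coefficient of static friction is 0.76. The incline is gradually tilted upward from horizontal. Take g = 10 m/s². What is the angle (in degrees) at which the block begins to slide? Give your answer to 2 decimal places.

At the threshold of sliding, static friction is at its maximum μ_s N and exactly balances the weight component along the incline: mg sin θ = μ_s mg cos θ.
Hence tan θ = μ_s = 0.76, so θ = arctan(0.76) = 37.2348°.

37.23°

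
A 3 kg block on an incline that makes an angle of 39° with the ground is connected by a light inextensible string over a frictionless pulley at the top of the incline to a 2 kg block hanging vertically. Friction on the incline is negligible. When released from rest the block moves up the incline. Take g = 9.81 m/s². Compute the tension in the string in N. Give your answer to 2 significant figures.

For the block on the incline: the weight component along the slope is m₁g sin 39° = 3 × 9.81 × 0.6293 = 18.520 N and the normal force is N = m₁g cos 39° = 22.871 N.
Newton's second law for the block (up-slope positive): T − 18.520 = 3 a. For the hanging block (downward positive): 2 × 9.81 − T = 2 a.
Adding the two equations eliminates T: 1.100 = 5 a, so a = 0.2200 m/s².
Then from the hanging block's equation, T = 2 × (9.81 − 0.2200) = 19.180 N.

19 N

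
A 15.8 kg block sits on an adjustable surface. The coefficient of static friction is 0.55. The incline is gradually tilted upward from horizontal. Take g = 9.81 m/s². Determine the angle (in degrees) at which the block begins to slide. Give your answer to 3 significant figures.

At the threshold of sliding, static friction is at its maximum μ_s N and exactly balances the weight component along the incline: mg sin θ = μ_s mg cos θ.
Hence tan θ = μ_s = 0.55, so θ = arctan(0.55) = 28.8108°.

28.8°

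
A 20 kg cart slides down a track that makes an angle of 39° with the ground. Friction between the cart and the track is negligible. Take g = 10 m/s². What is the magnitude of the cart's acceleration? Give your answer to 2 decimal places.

6.29 m/s²

Resolving the weight along the incline: the component pulling the cart down the slope is mg sin 39° = 20 × 10 × 0.6293 = 125.860 N, and the normal force is N = mg cos 39° = 20 × 10 × 0.7771 = 155.420 N.
With no friction the net force along the incline is 125.860 N, so a = g sin 39° = 125.860 / 20 = 6.2930 m/s².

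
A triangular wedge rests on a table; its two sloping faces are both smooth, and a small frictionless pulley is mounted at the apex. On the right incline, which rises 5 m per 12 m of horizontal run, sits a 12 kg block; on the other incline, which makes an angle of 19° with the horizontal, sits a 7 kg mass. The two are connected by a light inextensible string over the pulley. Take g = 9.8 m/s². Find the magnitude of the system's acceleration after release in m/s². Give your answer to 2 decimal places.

1.21 m/s²

Resolve each weight along its own incline: the 12 kg mass has component 12 × 9.8 × sin 22.62° = 45.231 N down its slope, and the 7 kg mass has 7 × 9.8 × sin 19° = 22.334 N down its slope.
The 12 kg side's 45.231 N exceeds the other side's 22.334 N, so that mass slides down and the 7 kg mass slides up. Taking that direction as positive, Newton's second law for the whole system gives 45.231 − 22.334 = (12 + 7) a, so a = 22.897 / 19 = 1.2051 m/s².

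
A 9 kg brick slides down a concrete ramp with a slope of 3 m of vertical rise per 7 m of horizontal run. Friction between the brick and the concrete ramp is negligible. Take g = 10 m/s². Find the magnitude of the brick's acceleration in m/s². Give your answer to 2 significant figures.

3.9 m/s²

Resolving the weight along the incline: the component pulling the brick down the slope is mg sin 23.20° = 9 × 10 × 0.3939 = 35.451 N, and the normal force is N = mg cos 23.20° = 9 × 10 × 0.9191 = 82.719 N.
With no friction the net force along the incline is 35.451 N, so a = g sin 23.20° = 35.451 / 9 = 3.9390 m/s².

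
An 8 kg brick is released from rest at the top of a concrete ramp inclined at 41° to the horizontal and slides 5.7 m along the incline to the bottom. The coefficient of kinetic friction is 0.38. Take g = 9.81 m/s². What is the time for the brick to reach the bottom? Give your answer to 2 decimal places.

The weight component along the incline is mg sin 41° = 51.488 N and the normal force is N = mg cos 41° = 59.230 N.
Friction up the slope is f = μN = 0.38 × 59.230 = 22.507 N, so the net downslope force is 51.488 − 22.507 = 28.981 N and a = 28.981 / 8 = 3.6226 m/s².
Starting from rest, L = ½at², so t = √(2L/a) = √(2 × 5.7 / 3.6226) = 1.7740 s.

1.77 s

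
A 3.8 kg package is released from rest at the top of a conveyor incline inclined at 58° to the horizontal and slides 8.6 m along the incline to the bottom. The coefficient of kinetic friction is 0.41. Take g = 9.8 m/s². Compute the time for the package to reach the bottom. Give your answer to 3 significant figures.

The weight component along the incline is mg sin 58° = 31.581 N and the normal force is N = mg cos 58° = 19.734 N.
Friction up the slope is f = μN = 0.41 × 19.734 = 8.091 N, so the net downslope force is 31.581 − 8.091 = 23.490 N and a = 23.490 / 3.8 = 6.1816 m/s².
Starting from rest, L = ½at², so t = √(2L/a) = √(2 × 8.6 / 6.1816) = 1.6681 s.

1.67 s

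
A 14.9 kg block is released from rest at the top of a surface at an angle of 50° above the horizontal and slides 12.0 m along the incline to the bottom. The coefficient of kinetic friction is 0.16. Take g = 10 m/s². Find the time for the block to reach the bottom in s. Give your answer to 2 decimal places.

The weight component along the incline is mg sin 50° = 114.141 N and the normal force is N = mg cos 50° = 95.775 N.
Friction up the slope is f = μN = 0.16 × 95.775 = 15.324 N, so the net downslope force is 114.141 − 15.324 = 98.817 N and a = 98.817 / 14.9 = 6.6320 m/s².
Starting from rest, L = ½at², so t = √(2L/a) = √(2 × 12.0 / 6.6320) = 1.9023 s.

1.90 s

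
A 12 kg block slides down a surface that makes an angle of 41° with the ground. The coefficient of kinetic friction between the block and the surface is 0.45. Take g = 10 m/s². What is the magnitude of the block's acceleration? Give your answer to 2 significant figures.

Resolving the weight along the incline: the component pulling the block down the slope is mg sin 41° = 12 × 10 × 0.6561 = 78.732 N, and the normal force is N = mg cos 41° = 12 × 10 × 0.7547 = 90.564 N.
Kinetic friction acts up the slope with magnitude f = μN = 0.45 × 90.564 = 40.754 N.
Net force along the incline is 78.732 − 40.754 = 37.978 N, so a = 37.978 / 12 = 3.1648 m/s².

3.2 m/s²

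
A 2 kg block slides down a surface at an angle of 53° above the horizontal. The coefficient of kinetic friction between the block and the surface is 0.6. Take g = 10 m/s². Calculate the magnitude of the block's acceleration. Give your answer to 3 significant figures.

Resolving the weight along the incline: the component pulling the block down the slope is mg sin 53° = 2 × 10 × 0.7986 = 15.972 N, and the normal force is N = mg cos 53° = 2 × 10 × 0.6018 = 12.036 N.
Kinetic friction acts up the slope with magnitude f = μN = 0.6 × 12.036 = 7.222 N.
Net force along the incline is 15.972 − 7.222 = 8.750 N, so a = 8.750 / 2 = 4.3750 m/s².

4.38 m/s²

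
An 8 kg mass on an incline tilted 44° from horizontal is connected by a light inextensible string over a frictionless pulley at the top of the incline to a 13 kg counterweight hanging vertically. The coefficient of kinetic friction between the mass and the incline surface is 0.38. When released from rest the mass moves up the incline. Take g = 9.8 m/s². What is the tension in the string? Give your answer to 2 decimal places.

For the mass on the incline: the weight component along the slope is m₁g sin 44° = 8 × 9.8 × 0.6947 = 54.464 N and the normal force is N = m₁g cos 44° = 56.396 N.
Kinetic friction opposes the mass's motion up the incline: f = μN = 0.38 × 56.396 = 21.430 N acting down the slope.
Newton's second law for the mass (up-slope positive): T − 54.464 − 21.430 = 8 a. For the hanging counterweight (downward positive): 13 × 9.8 − T = 13 a.
Adding the two equations eliminates T: 51.506 = 21 a, so a = 2.4527 m/s².
Then from the hanging counterweight's equation, T = 13 × (9.8 − 2.4527) = 95.515 N.

95.51 N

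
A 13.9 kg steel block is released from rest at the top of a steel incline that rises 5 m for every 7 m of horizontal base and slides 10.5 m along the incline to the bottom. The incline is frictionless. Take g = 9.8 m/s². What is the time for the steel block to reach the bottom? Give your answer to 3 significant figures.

1.92 s

The weight component along the incline is mg sin 35.54° = 79.176 N and the normal force is N = mg cos 35.54° = 110.847 N.
With no friction, a = g sin 35.54° = 5.6961 m/s².
Starting from rest, L = ½at², so t = √(2L/a) = √(2 × 10.5 / 5.6961) = 1.9201 s.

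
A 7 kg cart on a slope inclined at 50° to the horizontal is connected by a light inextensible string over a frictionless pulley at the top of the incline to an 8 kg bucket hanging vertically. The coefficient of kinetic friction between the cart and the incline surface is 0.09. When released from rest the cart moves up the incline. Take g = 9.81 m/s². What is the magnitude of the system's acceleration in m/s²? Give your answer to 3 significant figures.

For the cart on the incline: the weight component along the slope is m₁g sin 50° = 7 × 9.81 × 0.7660 = 52.601 N and the normal force is N = m₁g cos 50° = 44.140 N.
Kinetic friction opposes the cart's motion up the incline: f = μN = 0.09 × 44.140 = 3.973 N acting down the slope.
Newton's second law for the cart (up-slope positive): T − 52.601 − 3.973 = 7 a. For the hanging bucket (downward positive): 8 × 9.81 − T = 8 a.
Adding the two equations eliminates T: 21.906 = 15 a, so a = 1.4604 m/s².

1.46 m/s²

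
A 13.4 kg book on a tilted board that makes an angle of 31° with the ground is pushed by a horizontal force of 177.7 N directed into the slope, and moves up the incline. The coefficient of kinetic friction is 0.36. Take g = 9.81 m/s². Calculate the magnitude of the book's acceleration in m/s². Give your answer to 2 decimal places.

0.83 m/s²

The horizontal push has components F cos 31° = 177.7 × 0.8572 = 152.324 N up the incline and F sin 31° = 177.7 × 0.5150 = 91.516 N pressing into the surface.
The normal force is therefore N = mg cos 31° + F sin 31° = 112.682 + 91.516 = 204.198 N, and kinetic friction down the slope is μN = 0.36 × 204.198 = 73.511 N.
Along the incline: F cos 31° − mg sin 31° − μN = ma, so 152.324 − 67.699 − 73.511 = 13.4 a, giving a = 0.8294 m/s².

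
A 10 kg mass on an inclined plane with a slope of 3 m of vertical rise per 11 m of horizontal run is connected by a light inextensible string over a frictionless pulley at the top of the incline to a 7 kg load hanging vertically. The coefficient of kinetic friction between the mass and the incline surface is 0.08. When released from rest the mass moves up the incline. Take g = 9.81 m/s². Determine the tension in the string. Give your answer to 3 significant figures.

54.1 N

For the mass on the incline: the weight component along the slope is m₁g sin 15.26° = 10 × 9.81 × 0.2631 = 25.810 N and the normal force is N = m₁g cos 15.26° = 94.643 N.
Kinetic friction opposes the mass's motion up the incline: f = μN = 0.08 × 94.643 = 7.571 N acting down the slope.
Newton's second law for the mass (up-slope positive): T − 25.810 − 7.571 = 10 a. For the hanging load (downward positive): 7 × 9.81 − T = 7 a.
Adding the two equations eliminates T: 35.289 = 17 a, so a = 2.0758 m/s².
Then from the hanging load's equation, T = 7 × (9.81 − 2.0758) = 54.139 N.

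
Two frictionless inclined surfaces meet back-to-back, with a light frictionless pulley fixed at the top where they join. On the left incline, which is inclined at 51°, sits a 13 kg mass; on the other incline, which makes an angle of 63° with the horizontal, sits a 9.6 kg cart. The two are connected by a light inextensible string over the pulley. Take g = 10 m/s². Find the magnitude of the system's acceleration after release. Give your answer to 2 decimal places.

0.69 m/s²

Resolve each weight along its own incline: the 13 kg mass has component 13 × 10 × sin 51° = 101.029 N down its slope, and the 9.6 kg mass has 9.6 × 10 × sin 63° = 85.537 N down its slope.
The 13 kg side's 101.029 N exceeds the other side's 85.537 N, so that mass slides down and the 9.6 kg mass slides up. Taking that direction as positive, Newton's second law for the whole system gives 101.029 − 85.537 = (13 + 9.6) a, so a = 15.492 / 22.6 = 0.6855 m/s².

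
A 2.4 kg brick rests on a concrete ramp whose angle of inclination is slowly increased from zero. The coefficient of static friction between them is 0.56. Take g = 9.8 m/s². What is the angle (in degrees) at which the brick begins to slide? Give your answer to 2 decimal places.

29.25°

At the threshold of sliding, static friction is at its maximum μ_s N and exactly balances the weight component along the incline: mg sin θ = μ_s mg cos θ.
Hence tan θ = μ_s = 0.56, so θ = arctan(0.56) = 29.2488°.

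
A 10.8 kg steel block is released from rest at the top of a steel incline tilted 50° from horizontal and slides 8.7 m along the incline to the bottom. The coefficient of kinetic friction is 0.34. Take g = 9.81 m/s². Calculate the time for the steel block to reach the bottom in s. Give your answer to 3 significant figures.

The weight component along the incline is mg sin 50° = 81.161 N and the normal force is N = mg cos 50° = 68.102 N.
Friction up the slope is f = μN = 0.34 × 68.102 = 23.155 N, so the net downslope force is 81.161 − 23.155 = 58.006 N and a = 58.006 / 10.8 = 5.3709 m/s².
Starting from rest, L = ½at², so t = √(2L/a) = √(2 × 8.7 / 5.3709) = 1.7999 s.

1.80 s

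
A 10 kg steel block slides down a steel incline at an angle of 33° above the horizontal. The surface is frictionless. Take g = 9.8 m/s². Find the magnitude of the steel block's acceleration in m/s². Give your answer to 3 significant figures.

Resolving the weight along the incline: the component pulling the steel block down the slope is mg sin 33° = 10 × 9.8 × 0.5446 = 53.371 N, and the normal force is N = mg cos 33° = 10 × 9.8 × 0.8387 = 82.193 N.
With no friction the net force along the incline is 53.371 N, so a = g sin 33° = 53.371 / 10 = 5.3371 m/s².

5.34 m/s²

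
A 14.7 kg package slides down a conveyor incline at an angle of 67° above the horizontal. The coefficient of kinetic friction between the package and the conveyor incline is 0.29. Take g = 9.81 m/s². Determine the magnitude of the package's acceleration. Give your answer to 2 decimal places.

Resolving the weight along the incline: the component pulling the package down the slope is mg sin 67° = 14.7 × 9.81 × 0.9205 = 132.743 N, and the normal force is N = mg cos 67° = 14.7 × 9.81 × 0.3907 = 56.342 N.
Kinetic friction acts up the slope with magnitude f = μN = 0.29 × 56.342 = 16.339 N.
Net force along the incline is 132.743 − 16.339 = 116.404 N, so a = 116.404 / 14.7 = 7.9186 m/s².

7.92 m/s²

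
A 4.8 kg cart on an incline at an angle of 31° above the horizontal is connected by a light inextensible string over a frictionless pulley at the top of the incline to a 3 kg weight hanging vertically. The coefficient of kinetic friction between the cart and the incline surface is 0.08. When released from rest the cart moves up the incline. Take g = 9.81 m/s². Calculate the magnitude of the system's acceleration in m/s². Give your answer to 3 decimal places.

0.250 m/s²

For the cart on the incline: the weight component along the slope is m₁g sin 31° = 4.8 × 9.81 × 0.5150 = 24.250 N and the normal force is N = m₁g cos 31° = 40.362 N.
Kinetic friction opposes the cart's motion up the incline: f = μN = 0.08 × 40.362 = 3.229 N acting down the slope.
Newton's second law for the cart (up-slope positive): T − 24.250 − 3.229 = 4.8 a. For the hanging weight (downward positive): 3 × 9.81 − T = 3 a.
Adding the two equations eliminates T: 1.951 = 7.8 a, so a = 0.2501 m/s².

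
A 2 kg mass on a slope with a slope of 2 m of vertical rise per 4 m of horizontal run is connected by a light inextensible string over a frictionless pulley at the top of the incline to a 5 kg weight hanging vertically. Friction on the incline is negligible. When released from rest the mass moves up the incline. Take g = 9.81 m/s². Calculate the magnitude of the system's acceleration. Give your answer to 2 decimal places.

For the mass on the incline: the weight component along the slope is m₁g sin 26.57° = 2 × 9.81 × 0.4472 = 8.774 N and the normal force is N = m₁g cos 26.57° = 17.549 N.
Newton's second law for the mass (up-slope positive): T − 8.774 = 2 a. For the hanging weight (downward positive): 5 × 9.81 − T = 5 a.
Adding the two equations eliminates T: 40.276 = 7 a, so a = 5.7537 m/s².

5.75 m/s²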